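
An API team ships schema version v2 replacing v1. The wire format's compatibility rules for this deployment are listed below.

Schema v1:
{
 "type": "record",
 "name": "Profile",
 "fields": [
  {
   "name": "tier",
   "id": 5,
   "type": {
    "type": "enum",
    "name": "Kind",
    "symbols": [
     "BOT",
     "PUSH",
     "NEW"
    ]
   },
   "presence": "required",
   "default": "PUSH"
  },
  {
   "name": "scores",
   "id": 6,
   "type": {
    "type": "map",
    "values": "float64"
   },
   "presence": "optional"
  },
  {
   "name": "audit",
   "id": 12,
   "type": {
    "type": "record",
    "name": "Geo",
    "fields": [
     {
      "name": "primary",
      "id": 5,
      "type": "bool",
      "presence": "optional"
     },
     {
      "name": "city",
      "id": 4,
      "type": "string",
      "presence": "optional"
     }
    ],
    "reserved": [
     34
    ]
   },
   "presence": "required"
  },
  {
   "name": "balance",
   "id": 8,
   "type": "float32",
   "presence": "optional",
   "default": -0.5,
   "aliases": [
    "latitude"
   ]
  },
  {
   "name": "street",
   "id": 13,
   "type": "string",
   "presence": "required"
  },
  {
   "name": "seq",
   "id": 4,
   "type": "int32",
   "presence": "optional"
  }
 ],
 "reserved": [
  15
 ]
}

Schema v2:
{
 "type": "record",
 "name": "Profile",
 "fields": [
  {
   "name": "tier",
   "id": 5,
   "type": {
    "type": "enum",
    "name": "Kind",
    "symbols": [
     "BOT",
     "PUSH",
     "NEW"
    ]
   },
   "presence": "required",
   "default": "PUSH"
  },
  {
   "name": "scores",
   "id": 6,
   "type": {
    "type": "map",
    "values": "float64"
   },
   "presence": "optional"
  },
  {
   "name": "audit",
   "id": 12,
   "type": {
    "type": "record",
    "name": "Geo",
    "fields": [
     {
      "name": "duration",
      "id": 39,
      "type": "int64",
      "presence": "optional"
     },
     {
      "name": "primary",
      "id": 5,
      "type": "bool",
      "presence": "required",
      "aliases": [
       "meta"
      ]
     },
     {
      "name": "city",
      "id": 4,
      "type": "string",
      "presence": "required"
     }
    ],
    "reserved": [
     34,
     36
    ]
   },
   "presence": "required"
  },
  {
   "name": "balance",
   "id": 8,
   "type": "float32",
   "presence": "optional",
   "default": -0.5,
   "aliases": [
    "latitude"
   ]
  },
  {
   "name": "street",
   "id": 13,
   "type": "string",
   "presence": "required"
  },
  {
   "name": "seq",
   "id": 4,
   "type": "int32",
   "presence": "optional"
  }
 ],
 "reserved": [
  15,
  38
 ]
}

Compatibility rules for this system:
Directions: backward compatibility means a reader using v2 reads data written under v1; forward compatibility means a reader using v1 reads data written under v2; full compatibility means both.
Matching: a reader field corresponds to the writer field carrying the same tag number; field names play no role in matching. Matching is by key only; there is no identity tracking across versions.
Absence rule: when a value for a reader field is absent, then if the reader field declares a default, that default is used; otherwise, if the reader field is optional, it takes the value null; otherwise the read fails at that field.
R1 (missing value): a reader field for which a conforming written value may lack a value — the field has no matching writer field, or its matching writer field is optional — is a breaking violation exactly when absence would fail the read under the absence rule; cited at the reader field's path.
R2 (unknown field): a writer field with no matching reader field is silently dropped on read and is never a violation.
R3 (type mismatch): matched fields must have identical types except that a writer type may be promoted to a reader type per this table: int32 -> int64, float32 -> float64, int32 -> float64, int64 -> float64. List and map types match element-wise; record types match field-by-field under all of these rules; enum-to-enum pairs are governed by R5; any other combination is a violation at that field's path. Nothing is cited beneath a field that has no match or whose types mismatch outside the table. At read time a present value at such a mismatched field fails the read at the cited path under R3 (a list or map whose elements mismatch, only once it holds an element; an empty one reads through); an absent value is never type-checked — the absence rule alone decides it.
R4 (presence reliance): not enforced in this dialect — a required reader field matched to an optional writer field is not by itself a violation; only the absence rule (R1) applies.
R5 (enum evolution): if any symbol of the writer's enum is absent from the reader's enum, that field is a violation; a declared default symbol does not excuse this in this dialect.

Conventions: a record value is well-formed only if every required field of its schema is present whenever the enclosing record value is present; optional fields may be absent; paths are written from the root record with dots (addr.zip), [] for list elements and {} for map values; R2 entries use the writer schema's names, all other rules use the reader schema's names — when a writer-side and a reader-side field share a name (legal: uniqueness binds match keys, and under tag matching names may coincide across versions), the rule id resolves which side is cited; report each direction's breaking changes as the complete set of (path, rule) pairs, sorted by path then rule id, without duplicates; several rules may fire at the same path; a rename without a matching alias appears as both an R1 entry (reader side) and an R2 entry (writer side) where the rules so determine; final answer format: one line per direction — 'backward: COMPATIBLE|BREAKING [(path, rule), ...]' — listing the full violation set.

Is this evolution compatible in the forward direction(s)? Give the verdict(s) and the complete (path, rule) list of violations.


the writer's type comes first in each Profile pair
forward on Profile — v1 reading data written by v2:
  Kind -> Kind, writer required: tier aligns to tier
  map<string, float64> -> map<string, float64>, writer optional: scores aligns to scores
  Geo -> Geo, writer required: audit aligns to audit
  float32 -> float32, writer optional: balance aligns to balance
  string -> string, writer required: street aligns to street
  int32 -> int32, writer optional: seq aligns to seq
  bool -> bool, writer required: audit.primary aligns to audit.primary
  string -> string, writer required: audit.city aligns to audit.city
  writer audit.duration: unknown to reader
  => forward: COMPATIBLE
the rest of the Profile diff is inert for this question:
  field primary in record Geo: optional changed to required -> matters only for Profile's backward compatibility — outside the asked direction
  added field duration to record Geo: optional int64, tag 39 (in v2 it sits immediately before primary) -> no rule fires on it in Profile's dialect; the asked verdict holds
  field city in record Geo: optional changed to required -> matters only for Profile's backward compatibility — outside the asked direction

forward: COMPATIBLE []


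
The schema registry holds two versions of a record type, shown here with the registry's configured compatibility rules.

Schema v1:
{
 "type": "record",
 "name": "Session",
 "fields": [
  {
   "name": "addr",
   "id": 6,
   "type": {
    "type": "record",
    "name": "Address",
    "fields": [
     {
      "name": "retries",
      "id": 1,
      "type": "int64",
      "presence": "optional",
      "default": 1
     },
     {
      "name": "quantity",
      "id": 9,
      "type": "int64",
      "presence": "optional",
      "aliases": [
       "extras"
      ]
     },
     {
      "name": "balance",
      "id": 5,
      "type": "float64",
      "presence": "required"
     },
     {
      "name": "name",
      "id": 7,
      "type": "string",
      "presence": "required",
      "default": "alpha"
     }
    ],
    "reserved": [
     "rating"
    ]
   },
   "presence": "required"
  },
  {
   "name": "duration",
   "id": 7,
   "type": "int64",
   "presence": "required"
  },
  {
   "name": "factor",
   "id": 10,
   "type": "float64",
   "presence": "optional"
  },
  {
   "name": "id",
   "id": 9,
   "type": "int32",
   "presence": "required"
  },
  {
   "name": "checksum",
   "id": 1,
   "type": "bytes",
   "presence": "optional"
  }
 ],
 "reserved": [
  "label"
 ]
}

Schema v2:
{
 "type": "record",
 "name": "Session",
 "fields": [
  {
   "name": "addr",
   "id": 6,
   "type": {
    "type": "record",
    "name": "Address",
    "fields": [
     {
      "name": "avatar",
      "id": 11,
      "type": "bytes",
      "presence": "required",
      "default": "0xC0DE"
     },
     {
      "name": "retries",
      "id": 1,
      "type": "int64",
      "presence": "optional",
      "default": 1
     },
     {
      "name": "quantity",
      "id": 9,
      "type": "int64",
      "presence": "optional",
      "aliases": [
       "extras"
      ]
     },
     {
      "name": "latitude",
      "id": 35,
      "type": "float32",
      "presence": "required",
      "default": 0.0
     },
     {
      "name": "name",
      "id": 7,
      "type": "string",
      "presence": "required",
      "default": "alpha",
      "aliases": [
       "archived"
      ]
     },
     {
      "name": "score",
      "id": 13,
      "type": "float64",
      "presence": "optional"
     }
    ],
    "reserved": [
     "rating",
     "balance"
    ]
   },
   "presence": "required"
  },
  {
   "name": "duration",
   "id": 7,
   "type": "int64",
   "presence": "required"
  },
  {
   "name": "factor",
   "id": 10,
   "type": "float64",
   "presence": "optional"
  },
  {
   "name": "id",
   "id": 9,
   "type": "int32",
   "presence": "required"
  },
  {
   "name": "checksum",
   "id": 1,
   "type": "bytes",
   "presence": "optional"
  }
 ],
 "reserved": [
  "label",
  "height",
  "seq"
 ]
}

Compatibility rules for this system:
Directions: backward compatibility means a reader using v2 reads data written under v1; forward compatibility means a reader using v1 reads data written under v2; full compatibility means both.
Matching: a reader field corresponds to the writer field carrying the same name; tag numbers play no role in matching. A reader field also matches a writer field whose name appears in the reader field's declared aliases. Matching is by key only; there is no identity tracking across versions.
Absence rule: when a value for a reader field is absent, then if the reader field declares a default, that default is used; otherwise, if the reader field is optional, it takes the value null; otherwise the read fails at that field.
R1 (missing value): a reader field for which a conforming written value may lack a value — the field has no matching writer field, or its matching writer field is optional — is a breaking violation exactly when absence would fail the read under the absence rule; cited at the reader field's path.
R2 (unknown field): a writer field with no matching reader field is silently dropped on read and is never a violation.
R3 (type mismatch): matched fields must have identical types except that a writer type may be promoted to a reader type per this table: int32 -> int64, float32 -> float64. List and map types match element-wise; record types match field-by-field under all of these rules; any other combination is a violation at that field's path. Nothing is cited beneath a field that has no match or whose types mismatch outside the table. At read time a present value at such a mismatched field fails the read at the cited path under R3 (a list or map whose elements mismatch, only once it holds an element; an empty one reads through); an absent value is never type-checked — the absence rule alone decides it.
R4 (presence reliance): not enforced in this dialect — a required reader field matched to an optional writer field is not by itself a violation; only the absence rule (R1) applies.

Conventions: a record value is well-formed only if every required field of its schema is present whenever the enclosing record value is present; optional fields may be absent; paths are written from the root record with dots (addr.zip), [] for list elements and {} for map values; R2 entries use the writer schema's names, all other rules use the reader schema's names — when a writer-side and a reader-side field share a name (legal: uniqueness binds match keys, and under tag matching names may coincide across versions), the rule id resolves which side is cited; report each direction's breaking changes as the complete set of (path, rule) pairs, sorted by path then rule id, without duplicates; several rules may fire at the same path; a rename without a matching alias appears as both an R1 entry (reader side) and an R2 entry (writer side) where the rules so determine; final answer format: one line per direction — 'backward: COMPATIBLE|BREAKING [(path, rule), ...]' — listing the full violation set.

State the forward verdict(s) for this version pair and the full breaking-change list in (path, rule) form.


forward: BREAKING [(addr.balance, R1)]

each type pair in Session: writer, then reader
forward on Session — v1 reading data written by v2:
  Address -> Address, writer required: addr aligns to addr
  int64 -> int64, writer required: duration aligns to duration
  float64 -> float64, writer optional: factor aligns to factor
  int32 -> int32, writer required: id aligns to id
  bytes -> bytes, writer optional: checksum aligns to checksum
  int64 -> int64, writer optional: addr.retries aligns to addr.retries
  int64 -> int64, writer optional: addr.quantity aligns to addr.quantity
  no writer field matches reader addr.balance
  string -> string, writer required: addr.name aligns to addr.name
  addr.avatar (writer side), unknown to reader
  addr.latitude (writer side), unknown to reader
  addr.score (writer side), unknown to reader
  rule R1 violated at addr.balance
  => 1 violation(s): forward is BREAKING for Session
ruling out the remaining Session differences:
  added field score to record Address: optional float64, tag 13 (in v2 it sits last) -> triggers nothing under Session's printed rules — same verdict
  added field latitude to record Address: required float32, tag 35, default 0.0 (in v2 it sits immediately before name) -> triggers nothing under Session's printed rules — same verdict
  added field avatar to record Address: required bytes, tag 11, default 0xC0DE (in v2 it sits immediately before retries) -> triggers nothing under Session's printed rules — same verdict


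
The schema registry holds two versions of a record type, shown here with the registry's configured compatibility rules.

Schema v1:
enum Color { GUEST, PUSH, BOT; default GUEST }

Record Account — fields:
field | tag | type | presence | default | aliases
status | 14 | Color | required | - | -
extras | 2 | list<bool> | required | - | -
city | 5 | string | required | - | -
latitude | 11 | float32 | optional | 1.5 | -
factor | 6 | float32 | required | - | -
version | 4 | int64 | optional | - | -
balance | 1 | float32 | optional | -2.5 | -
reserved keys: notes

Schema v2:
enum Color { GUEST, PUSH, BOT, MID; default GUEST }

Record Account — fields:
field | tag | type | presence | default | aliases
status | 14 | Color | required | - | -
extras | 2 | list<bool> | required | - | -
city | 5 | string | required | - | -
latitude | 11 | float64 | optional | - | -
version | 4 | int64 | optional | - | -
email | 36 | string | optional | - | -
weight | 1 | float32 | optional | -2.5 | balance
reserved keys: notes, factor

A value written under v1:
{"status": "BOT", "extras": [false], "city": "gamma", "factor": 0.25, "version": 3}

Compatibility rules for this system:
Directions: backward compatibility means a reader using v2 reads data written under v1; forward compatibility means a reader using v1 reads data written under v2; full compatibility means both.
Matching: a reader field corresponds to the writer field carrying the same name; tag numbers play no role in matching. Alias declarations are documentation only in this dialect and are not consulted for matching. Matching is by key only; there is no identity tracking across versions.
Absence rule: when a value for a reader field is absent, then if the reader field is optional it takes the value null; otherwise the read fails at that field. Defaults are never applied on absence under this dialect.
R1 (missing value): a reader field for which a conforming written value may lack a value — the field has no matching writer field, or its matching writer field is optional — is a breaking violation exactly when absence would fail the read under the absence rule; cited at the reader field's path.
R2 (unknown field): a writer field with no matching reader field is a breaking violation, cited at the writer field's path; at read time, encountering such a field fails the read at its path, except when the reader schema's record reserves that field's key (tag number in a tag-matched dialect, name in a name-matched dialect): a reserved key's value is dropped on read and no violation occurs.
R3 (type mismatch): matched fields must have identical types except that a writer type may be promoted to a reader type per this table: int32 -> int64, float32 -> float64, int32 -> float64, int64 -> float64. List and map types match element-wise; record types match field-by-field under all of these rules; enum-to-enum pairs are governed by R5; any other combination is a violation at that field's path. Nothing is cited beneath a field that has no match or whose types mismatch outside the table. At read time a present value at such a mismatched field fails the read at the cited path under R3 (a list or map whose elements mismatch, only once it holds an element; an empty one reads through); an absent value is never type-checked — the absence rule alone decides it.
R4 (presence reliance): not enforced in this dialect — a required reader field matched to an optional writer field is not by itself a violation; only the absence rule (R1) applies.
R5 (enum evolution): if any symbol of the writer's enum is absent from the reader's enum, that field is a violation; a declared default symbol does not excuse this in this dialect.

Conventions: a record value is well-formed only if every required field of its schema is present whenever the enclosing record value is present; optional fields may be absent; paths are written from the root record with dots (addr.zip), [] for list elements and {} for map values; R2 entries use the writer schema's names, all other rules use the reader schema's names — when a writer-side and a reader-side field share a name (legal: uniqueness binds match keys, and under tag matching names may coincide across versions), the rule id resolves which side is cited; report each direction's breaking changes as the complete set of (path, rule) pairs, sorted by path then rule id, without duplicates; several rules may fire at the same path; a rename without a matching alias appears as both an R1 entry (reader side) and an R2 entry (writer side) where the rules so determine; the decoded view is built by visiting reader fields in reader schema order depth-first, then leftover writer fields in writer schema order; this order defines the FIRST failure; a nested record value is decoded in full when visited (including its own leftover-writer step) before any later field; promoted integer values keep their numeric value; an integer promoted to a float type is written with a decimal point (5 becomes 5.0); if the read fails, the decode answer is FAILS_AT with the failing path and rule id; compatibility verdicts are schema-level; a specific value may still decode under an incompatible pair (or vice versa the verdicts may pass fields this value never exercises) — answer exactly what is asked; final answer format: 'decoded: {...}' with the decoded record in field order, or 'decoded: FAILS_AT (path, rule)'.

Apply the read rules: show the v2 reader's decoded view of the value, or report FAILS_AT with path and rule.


arrows below run writer -> reader for Account
migrating the Account value to v2:
  status := "BOT"
  extras := [false]
  city := "gamma"
  latitude := null (absent, optional -> null)
  version := 3
  email := null (absent, optional -> null)
  weight := null (absent, optional -> null)
  writer factor: reserved -> dropped
  => decoded: {"status": "BOT", "extras": [false], "city": "gamma", "latitude": null, "version": 3, "email": null, "weight": null}
the rest of the Account diff is inert for this question:
  enum Color (field status in record Account): symbol MID added -> affects the rule determinations only; this particular Account value decodes identically
  field latitude in record Account: type float32 changed to float64 (its default is dropped) -> affects the rule determinations only; this particular Account value decodes identically

decoded: {"status": "BOT", "extras": [false], "city": "gamma", "latitude": null, "version": 3, "email": null, "weight": null}


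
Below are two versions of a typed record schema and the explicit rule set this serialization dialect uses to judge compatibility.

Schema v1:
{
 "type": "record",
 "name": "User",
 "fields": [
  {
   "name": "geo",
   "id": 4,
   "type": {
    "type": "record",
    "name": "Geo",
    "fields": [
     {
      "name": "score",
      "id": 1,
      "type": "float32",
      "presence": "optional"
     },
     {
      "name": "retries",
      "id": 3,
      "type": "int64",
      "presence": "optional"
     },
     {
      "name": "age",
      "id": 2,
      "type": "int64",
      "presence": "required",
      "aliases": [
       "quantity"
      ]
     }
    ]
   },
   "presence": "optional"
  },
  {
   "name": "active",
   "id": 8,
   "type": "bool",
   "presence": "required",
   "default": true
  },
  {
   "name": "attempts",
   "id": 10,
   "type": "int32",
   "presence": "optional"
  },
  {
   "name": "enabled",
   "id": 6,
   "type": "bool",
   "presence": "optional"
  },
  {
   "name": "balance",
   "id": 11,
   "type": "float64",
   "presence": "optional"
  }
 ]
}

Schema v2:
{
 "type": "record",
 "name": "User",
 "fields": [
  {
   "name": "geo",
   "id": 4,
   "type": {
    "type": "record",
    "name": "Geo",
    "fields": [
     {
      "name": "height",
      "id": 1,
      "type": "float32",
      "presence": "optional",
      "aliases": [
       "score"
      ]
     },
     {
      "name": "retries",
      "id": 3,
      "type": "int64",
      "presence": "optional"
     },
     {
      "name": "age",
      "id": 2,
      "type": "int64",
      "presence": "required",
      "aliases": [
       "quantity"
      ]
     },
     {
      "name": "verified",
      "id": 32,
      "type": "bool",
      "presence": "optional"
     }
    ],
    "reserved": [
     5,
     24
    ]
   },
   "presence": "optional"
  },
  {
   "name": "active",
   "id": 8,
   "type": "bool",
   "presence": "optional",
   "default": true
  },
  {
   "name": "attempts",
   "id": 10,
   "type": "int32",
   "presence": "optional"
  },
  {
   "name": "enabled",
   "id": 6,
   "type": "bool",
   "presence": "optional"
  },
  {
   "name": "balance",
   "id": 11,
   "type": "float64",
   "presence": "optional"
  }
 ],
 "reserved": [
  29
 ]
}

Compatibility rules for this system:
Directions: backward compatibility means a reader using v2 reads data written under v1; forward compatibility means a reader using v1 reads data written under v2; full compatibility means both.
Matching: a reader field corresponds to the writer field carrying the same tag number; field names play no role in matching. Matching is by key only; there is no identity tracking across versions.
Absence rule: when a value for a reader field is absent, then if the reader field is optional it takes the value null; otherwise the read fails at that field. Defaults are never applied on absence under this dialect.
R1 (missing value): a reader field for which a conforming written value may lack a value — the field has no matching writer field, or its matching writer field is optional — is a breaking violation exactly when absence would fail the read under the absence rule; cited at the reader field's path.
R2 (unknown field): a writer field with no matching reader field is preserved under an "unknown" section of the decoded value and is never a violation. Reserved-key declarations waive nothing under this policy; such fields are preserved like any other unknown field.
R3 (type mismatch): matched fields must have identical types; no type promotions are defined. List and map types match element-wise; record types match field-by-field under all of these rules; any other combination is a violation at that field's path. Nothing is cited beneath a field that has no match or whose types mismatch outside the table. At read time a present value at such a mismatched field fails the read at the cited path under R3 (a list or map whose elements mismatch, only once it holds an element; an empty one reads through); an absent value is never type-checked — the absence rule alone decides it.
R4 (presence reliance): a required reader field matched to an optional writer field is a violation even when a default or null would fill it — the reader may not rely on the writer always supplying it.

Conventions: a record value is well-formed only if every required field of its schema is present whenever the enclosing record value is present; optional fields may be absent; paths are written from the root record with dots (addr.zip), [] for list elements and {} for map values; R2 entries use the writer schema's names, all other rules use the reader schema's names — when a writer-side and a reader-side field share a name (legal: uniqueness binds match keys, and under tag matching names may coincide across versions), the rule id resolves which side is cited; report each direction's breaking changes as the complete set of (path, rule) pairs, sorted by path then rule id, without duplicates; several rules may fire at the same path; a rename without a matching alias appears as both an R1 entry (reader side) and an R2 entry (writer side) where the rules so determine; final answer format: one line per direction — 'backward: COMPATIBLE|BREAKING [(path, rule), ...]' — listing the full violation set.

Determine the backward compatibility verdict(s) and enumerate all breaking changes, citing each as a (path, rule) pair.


backward: COMPATIBLE []

each type pair in User: writer, then reader
checking backward for User: reader v2 against writer v1:
  Geo -> Geo, writer optional: geo aligns to geo
  bool -> bool, writer required: active aligns to active
  int32 -> int32, writer optional: attempts aligns to attempts
  bool -> bool, writer optional: enabled aligns to enabled
  float64 -> float64, writer optional: balance aligns to balance
  float32 -> float32, writer optional: geo.height aligns to geo.score
  int64 -> int64, writer optional: geo.retries aligns to geo.retries
  int64 -> int64, writer required: geo.age aligns to geo.age
  geo.verified: no writer match
  => backward verdict for User: COMPATIBLE, no violations
the other User changes do not affect what is asked:
  added field verified to record Geo: optional bool, tag 32 (in v2 it sits last) -> fires no rule on User, leaving the asked answer as it is
  field active in record User: required changed to optional -> its effect on User is confined to the forward direction, not asked
  renamed field score to height in record Geo (alias score declared on the renamed field) -> fires no rule on User, leaving the asked answer as it is


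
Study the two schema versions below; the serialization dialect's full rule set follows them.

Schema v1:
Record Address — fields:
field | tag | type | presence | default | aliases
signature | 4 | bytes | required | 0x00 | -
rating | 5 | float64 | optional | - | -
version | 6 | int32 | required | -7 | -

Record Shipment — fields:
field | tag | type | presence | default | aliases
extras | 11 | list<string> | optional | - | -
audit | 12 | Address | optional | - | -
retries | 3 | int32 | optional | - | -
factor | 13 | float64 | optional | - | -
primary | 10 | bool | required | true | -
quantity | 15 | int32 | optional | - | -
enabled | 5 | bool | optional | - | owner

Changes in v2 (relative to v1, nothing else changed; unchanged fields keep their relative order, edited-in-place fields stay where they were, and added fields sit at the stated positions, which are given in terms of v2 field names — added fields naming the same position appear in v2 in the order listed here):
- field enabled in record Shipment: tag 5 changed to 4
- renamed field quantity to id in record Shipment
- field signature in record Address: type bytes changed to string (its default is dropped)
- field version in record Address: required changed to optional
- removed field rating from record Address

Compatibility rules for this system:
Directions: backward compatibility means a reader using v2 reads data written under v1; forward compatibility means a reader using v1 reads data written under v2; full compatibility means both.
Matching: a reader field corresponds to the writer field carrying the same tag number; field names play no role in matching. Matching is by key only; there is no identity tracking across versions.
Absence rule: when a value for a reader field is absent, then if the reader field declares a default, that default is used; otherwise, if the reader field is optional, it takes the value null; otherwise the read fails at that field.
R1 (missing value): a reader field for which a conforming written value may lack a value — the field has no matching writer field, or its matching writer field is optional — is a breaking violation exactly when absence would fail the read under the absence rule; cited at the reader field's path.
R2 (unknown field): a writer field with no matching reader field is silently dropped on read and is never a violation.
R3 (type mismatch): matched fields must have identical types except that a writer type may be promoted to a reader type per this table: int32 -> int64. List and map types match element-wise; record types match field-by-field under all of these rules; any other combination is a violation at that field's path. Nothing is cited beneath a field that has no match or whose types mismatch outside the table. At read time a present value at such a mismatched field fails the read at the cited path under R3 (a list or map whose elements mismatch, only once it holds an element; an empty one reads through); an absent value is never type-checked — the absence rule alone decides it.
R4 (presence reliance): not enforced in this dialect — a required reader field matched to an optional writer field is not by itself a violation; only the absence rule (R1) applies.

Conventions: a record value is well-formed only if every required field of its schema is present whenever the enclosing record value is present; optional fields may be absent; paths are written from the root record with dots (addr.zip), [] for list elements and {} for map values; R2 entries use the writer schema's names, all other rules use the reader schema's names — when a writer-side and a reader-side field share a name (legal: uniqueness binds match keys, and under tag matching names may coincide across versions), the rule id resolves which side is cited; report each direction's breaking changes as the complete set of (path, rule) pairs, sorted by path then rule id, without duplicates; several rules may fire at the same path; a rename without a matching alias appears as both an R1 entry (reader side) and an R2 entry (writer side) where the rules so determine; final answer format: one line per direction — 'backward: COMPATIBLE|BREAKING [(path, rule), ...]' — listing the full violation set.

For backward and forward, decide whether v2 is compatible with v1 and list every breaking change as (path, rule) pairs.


arrows below run writer -> reader for Shipment
backward for Shipment (reader v2, writer v1):
  extras <- extras (list<string> -> list<string>, writer optional)
  audit <- audit (Address -> Address, writer optional)
  retries <- retries (int32 -> int32, writer optional)
  factor <- factor (float64 -> float64, writer optional)
  primary <- primary (bool -> bool, writer required)
  id <- quantity (int32 -> int32, writer optional)
  no writer field matches reader enabled
  writer enabled: unknown to reader
  audit.signature <- audit.signature (bytes -> string, writer required)
  audit.version <- audit.version (int32 -> int32, writer required)
  writer audit.rating: unknown to reader
  breaking: (audit.signature, R3)
  => 1 violation(s): backward is BREAKING for Shipment
forward for Shipment (reader v1, writer v2):
  extras <- extras (list<string> -> list<string>, writer optional)
  audit <- audit (Address -> Address, writer optional)
  retries <- retries (int32 -> int32, writer optional)
  factor <- factor (float64 -> float64, writer optional)
  primary <- primary (bool -> bool, writer required)
  quantity <- id (int32 -> int32, writer optional)
  no writer field matches reader enabled
  writer enabled: unknown to reader
  audit.signature <- audit.signature (string -> bytes, writer required)
  no writer field matches reader audit.rating
  audit.version <- audit.version (int32 -> int32, writer optional)
  breaking: (audit.signature, R3)
  => 1 violation(s): forward is BREAKING for Shipment

backward: BREAKING [(audit.signature, R3)]; forward: BREAKING [(audit.signature, R3)]


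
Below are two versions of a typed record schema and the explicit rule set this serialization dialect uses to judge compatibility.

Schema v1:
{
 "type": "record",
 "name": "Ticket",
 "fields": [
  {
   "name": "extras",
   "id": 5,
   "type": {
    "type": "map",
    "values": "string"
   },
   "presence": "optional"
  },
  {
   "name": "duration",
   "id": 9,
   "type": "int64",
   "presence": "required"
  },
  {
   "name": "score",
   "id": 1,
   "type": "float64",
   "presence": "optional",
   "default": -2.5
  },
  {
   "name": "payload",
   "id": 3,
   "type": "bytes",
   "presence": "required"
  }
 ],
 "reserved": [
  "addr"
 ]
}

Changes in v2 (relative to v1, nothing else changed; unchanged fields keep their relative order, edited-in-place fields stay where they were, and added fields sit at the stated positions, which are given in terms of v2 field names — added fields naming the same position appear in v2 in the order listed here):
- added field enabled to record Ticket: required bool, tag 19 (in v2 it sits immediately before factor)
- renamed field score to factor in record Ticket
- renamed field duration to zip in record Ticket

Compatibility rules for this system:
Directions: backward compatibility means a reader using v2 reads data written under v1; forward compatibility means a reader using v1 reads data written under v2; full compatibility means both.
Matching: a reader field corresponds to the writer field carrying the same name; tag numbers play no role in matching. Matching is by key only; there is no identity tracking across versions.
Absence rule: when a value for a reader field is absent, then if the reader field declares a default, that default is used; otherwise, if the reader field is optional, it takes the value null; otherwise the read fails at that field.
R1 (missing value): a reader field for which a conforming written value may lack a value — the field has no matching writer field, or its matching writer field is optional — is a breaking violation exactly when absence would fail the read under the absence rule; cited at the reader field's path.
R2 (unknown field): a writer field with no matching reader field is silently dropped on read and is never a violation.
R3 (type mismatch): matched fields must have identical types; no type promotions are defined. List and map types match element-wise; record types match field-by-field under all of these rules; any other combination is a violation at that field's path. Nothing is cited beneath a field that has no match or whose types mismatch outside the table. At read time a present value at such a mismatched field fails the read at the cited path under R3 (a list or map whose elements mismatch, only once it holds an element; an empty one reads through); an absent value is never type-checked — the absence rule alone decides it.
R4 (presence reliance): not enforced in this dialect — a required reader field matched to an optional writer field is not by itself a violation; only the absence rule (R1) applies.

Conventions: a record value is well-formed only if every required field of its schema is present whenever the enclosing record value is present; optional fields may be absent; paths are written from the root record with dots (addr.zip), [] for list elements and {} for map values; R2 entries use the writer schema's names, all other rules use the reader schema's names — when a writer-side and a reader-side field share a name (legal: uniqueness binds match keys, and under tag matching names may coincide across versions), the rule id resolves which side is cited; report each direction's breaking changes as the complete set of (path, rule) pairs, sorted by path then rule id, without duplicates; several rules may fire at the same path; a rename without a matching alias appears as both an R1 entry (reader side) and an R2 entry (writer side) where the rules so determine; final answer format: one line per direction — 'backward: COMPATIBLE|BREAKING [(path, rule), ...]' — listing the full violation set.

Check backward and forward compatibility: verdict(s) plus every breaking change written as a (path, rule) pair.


backward: BREAKING [(enabled, R1), (zip, R1)]; forward: BREAKING [(duration, R1)]

each type pair in Ticket: writer, then reader
checking backward for Ticket: reader v2 against writer v1:
  extras: map<string, string> -> map<string, string>, writer optional; from extras
  zip has no writer counterpart
  enabled has no writer counterpart
  factor has no writer counterpart
  payload: bytes -> bytes, writer required; from payload
  leftover writer field: duration
  leftover writer field: score
  breaking: (enabled, R1)
  breaking: (zip, R1)
  backward on Ticket therefore BREAKING (2)
checking forward for Ticket: reader v1 against writer v2:
  extras: map<string, string> -> map<string, string>, writer optional; from extras
  duration has no writer counterpart
  score has no writer counterpart
  payload: bytes -> bytes, writer required; from payload
  leftover writer field: zip
  leftover writer field: enabled
  leftover writer field: factor
  breaking: (duration, R1)
  forward on Ticket therefore BREAKING (1)


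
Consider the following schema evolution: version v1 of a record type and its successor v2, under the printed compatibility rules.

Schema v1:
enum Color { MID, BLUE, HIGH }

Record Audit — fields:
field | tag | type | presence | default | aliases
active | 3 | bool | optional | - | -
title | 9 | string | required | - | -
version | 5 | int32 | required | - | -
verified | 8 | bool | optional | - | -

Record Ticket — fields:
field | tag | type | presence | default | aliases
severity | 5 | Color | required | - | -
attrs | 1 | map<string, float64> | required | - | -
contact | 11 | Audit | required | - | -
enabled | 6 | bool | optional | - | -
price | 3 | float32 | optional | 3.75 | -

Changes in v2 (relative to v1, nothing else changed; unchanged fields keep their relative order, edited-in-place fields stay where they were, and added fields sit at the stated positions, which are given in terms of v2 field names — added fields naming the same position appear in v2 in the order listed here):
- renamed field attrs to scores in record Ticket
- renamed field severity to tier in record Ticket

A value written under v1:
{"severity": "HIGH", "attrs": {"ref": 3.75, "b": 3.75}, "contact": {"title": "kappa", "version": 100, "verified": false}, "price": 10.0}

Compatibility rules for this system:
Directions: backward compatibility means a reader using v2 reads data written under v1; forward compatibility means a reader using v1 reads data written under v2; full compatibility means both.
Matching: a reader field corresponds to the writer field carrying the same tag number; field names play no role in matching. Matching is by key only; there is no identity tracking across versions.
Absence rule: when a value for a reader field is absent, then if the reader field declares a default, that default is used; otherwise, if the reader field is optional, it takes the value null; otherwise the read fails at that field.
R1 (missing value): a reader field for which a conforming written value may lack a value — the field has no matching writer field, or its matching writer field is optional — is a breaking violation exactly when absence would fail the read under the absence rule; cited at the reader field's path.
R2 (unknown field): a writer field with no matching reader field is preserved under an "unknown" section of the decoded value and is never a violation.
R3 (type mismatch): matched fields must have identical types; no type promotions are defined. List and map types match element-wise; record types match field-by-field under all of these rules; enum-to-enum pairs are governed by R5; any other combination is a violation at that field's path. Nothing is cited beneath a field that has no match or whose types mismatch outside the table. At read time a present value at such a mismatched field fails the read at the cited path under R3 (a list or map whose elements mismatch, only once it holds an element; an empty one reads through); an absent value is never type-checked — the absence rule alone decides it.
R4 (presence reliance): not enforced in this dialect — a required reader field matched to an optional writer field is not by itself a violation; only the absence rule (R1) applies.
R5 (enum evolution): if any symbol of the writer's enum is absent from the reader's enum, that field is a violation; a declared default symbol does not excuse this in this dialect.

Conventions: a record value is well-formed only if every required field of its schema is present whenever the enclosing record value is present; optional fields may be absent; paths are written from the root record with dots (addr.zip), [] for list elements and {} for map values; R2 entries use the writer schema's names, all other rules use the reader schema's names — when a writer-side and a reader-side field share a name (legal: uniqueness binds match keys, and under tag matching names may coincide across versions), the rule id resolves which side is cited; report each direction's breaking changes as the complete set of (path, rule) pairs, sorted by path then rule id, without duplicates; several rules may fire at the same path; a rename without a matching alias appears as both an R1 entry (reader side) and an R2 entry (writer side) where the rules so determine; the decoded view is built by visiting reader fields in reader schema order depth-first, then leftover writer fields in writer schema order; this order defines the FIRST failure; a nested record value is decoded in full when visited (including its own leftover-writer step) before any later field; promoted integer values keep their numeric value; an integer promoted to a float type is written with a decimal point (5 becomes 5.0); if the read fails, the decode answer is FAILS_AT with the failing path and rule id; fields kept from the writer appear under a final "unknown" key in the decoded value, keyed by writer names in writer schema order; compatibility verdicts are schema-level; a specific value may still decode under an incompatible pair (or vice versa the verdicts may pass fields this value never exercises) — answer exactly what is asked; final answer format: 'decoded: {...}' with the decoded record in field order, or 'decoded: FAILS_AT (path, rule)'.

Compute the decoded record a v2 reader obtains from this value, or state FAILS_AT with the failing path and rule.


decoded: {"tier": "HIGH", "scores": {"ref": 3.75, "b": 3.75}, "contact": {"active": null, "title": "kappa", "version": 100, "verified": false}, "enabled": null, "price": 10.0}

each type pair in Ticket: writer, then reader
decoding the Ticket value with the v2 reader:
  tier := "HIGH" (from writer severity)
  scores := {"ref": 3.75, "b": 3.75} (from writer attrs)
  contact.active := null (not supplied -> null)
  contact.title := "kappa"
  contact.version := 100
  contact.verified := false
  enabled := null (not supplied -> null)
  price := 10.0
  => decoded: {"tier": "HIGH", "scores": {"ref": 3.75, "b": 3.75}, "contact": {"active": null, "title": "kappa", "version": 100, "verified": false}, "enabled": null, "price": 10.0}
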